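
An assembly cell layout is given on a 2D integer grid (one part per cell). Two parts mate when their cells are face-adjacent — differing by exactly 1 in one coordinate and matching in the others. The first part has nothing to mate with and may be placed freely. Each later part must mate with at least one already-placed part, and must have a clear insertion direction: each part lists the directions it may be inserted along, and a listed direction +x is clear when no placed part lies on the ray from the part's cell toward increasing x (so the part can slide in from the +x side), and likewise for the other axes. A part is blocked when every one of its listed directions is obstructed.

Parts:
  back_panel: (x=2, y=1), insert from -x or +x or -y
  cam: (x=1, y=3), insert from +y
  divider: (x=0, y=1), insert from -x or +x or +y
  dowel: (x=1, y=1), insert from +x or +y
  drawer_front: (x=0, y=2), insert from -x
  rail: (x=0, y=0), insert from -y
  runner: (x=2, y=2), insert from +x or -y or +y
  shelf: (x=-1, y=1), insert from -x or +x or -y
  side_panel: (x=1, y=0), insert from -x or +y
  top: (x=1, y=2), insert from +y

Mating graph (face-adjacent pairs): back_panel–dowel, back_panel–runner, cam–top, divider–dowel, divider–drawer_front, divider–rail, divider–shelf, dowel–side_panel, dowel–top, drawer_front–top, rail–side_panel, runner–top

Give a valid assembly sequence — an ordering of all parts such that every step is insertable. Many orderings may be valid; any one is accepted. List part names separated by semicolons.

divider; drawer_front; dowel; back_panel; runner; shelf; side_panel; rail; top; cam

1. divider@(0, 1) [-x clear] — {divider}
2. drawer_front@(0, 2) [-x clear] — {divider, drawer_front}
3. dowel@(1, 1) [+x clear] — {divider, dowel, drawer_front}
4. back_panel@(2, 1) [+x clear] — {back_panel, divider, dowel, drawer_front}
5. runner@(2, 2) [+x clear] — {back_panel, divider, dowel, drawer_front, runner}
6. shelf@(-1, 1) [-x clear] — {back_panel, divider, dowel, drawer_front, runner, shelf}
7. side_panel@(1, 0) [-x clear] — {back_panel, divider, dowel, drawer_front, runner, shelf, side_panel}
8. rail@(0, 0) [-y clear] — {back_panel, divider, dowel, drawer_front, rail, runner, shelf, side_panel}
9. top@(1, 2) [+y clear] — {back_panel, divider, dowel, drawer_front, rail, runner, shelf, side_panel, top}
10. cam@(1, 3) [+y clear] — {back_panel, cam, divider, dowel, drawer_front, rail, runner, shelf, side_panel, top}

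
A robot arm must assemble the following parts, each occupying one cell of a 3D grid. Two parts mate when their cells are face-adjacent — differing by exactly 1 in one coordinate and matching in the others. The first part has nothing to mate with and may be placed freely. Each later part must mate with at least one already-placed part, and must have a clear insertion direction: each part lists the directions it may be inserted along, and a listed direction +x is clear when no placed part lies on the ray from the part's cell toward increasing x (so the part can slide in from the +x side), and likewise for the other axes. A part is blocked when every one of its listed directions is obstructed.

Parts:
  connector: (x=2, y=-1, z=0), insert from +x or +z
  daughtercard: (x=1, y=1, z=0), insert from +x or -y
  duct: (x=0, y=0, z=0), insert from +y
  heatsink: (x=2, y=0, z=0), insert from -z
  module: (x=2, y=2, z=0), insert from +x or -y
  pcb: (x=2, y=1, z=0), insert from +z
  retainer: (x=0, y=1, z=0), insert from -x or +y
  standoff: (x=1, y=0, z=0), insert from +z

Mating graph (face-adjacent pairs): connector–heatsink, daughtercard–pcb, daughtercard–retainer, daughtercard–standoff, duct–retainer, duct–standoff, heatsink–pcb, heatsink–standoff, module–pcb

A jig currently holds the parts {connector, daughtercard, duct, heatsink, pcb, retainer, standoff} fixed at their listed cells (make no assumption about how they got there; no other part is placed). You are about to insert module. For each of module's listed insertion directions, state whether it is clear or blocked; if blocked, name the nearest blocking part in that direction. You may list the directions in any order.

+x: ray from module(2, 2, 0) has no placed part ⇒ clear
-y: nearest on ray is pcb@(2, 1, 0) ⇒ blocked

+x: clear; -y: blocked by pcb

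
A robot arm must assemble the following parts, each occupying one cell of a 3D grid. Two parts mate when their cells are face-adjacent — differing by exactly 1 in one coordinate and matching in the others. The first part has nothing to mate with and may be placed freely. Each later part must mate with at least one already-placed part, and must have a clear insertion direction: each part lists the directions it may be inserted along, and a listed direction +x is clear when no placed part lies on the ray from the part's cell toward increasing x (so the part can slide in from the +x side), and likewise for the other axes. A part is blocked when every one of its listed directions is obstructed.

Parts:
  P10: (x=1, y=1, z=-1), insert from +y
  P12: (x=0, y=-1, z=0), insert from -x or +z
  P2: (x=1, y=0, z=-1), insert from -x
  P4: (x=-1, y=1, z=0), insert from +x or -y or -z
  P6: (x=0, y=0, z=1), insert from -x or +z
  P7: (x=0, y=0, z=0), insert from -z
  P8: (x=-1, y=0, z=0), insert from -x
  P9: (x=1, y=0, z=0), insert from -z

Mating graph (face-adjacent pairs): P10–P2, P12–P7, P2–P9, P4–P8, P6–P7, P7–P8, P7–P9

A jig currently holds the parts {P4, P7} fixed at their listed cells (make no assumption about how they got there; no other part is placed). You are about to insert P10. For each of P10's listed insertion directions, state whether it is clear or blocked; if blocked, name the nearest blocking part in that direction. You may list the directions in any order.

+y: clear

+y: ray from P10(1, 1, -1) has no placed part ⇒ clear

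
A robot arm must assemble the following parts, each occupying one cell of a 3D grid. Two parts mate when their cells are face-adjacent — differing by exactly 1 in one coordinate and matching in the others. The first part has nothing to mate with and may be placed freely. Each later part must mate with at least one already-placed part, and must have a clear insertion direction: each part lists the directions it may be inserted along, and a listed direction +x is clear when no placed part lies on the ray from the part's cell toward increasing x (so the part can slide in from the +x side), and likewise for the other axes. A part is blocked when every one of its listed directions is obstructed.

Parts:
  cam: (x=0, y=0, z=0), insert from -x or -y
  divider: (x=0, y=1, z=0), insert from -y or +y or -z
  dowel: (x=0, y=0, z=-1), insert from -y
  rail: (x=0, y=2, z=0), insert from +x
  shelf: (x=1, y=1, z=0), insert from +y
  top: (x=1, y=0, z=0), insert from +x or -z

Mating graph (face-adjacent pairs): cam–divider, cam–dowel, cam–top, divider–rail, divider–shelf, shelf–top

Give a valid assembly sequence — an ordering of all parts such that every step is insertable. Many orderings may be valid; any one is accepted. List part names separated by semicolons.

1. shelf@(1, 1, 0) [+y clear] — {shelf}
2. divider@(0, 1, 0) [-y clear] — {divider, shelf}
3. rail@(0, 2, 0) [+x clear] — {divider, rail, shelf}
4. cam@(0, 0, 0) [-x clear] — {cam, divider, rail, shelf}
5. dowel@(0, 0, -1) [-y clear] — {cam, divider, dowel, rail, shelf}
6. top@(1, 0, 0) [+x clear] — {cam, divider, dowel, rail, shelf, top}

shelf; divider; rail; cam; dowel; top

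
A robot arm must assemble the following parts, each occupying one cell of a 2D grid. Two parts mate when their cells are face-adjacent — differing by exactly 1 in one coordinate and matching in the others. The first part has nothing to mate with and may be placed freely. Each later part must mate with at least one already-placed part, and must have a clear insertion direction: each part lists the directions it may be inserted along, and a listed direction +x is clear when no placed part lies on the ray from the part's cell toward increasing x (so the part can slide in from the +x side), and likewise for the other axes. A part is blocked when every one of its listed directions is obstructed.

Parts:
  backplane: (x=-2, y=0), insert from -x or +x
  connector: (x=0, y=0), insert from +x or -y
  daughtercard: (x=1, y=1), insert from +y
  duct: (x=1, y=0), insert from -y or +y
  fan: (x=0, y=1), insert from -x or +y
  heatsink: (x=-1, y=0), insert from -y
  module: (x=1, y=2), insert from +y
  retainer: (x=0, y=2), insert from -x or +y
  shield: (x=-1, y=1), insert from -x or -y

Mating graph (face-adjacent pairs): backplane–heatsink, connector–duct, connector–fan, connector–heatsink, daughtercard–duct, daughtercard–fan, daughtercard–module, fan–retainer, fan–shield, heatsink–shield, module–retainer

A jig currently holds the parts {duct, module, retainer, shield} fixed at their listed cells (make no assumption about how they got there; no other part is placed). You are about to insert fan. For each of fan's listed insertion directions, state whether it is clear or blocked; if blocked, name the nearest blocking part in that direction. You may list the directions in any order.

-x: nearest on ray is shield@(-1, 1) ⇒ blocked
+y: nearest on ray is retainer@(0, 2) ⇒ blocked

+y: blocked by retainer; -x: blocked by shield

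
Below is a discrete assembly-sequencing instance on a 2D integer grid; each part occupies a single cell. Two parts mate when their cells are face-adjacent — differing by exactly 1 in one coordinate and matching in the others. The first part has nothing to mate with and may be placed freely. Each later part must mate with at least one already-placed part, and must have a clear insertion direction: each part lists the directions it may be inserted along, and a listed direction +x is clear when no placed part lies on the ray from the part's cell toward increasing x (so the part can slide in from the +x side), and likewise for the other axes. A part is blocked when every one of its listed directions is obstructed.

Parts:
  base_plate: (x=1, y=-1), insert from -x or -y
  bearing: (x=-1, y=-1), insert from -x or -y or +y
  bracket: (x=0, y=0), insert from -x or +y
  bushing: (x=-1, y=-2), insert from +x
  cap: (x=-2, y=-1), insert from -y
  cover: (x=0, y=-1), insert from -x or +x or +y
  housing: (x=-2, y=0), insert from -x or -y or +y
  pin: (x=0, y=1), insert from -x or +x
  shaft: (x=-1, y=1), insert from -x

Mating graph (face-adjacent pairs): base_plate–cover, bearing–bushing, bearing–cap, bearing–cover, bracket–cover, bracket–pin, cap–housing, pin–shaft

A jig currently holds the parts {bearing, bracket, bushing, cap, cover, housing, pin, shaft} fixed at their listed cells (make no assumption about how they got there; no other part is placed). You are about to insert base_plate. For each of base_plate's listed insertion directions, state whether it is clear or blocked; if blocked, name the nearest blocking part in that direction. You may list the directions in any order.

-x: blocked by cover; -y: clear

-x: nearest on ray is cover@(0, -1) ⇒ blocked
-y: ray from base_plate(1, -1) has no placed part ⇒ clear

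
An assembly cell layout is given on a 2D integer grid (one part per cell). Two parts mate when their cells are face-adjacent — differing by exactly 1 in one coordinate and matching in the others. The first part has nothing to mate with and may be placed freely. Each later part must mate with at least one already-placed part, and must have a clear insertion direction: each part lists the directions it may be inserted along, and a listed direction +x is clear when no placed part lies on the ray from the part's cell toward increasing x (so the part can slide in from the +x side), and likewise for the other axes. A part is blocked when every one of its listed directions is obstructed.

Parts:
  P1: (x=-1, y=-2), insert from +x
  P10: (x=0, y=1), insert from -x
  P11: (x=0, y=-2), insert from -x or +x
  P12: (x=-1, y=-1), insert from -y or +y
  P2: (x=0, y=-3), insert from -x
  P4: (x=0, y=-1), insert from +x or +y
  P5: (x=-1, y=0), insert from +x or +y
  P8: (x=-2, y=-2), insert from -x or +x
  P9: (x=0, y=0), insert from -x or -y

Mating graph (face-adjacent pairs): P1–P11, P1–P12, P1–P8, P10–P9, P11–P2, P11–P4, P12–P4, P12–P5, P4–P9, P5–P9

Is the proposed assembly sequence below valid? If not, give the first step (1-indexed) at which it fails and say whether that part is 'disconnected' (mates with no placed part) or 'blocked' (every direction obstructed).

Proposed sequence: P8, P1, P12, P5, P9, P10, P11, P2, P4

Valid

1. P8@(-2, -2) [-x clear] — {P8}
2. P1@(-1, -2) [+x clear] — {P1, P8}
3. P12@(-1, -1) [+y clear] — {P1, P12, P8}
4. P5@(-1, 0) [+x clear] — {P1, P12, P5, P8}
5. P9@(0, 0) [-y clear] — {P1, P12, P5, P8, P9}
6. P10@(0, 1) [-x clear] — {P1, P10, P12, P5, P8, P9}
7. P11@(0, -2) [+x clear] — {P1, P10, P11, P12, P5, P8, P9}
8. P2@(0, -3) [-x clear] — {P1, P10, P11, P12, P2, P5, P8, P9}
9. P4@(0, -1) [+x clear] — {P1, P10, P11, P12, P2, P4, P5, P8, P9}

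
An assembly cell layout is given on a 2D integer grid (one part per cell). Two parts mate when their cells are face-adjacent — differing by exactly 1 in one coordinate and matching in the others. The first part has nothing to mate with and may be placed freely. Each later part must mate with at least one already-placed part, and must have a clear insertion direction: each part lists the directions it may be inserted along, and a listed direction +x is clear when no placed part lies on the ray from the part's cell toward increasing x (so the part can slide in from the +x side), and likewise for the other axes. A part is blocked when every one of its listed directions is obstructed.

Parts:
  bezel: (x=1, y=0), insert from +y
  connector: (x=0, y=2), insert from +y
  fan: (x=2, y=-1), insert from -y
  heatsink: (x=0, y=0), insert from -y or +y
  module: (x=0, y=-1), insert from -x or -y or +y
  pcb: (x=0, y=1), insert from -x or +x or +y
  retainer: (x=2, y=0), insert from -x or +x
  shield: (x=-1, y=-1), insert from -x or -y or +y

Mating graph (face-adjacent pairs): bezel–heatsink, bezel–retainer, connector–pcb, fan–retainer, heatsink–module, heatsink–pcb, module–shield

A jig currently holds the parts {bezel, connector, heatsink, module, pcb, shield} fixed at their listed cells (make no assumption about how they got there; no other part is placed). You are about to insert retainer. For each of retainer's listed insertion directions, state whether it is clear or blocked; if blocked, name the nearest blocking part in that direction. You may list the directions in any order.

+x: clear; -x: blocked by bezel

-x: nearest on ray is bezel@(1, 0) ⇒ blocked
+x: ray from retainer(2, 0) has no placed part ⇒ clear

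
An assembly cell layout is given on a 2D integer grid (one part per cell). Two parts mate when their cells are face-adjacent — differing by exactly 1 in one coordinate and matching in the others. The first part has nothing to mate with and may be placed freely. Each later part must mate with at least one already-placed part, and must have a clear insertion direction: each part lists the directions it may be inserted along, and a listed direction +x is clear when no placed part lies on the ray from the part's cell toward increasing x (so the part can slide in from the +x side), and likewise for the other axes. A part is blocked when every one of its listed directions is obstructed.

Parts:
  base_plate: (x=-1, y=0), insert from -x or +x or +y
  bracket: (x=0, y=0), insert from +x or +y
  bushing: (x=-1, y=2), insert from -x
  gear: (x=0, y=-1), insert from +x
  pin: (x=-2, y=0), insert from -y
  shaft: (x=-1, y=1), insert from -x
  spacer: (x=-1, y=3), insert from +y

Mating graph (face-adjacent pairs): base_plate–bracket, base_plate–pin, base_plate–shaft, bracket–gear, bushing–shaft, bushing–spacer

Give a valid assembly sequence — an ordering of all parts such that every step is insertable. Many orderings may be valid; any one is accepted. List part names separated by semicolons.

gear; bracket; base_plate; shaft; bushing; spacer; pin

1. gear@(0, -1) [+x clear] — {gear}
2. bracket@(0, 0) [+x clear] — {bracket, gear}
3. base_plate@(-1, 0) [-x clear] — {base_plate, bracket, gear}
4. shaft@(-1, 1) [-x clear] — {base_plate, bracket, gear, shaft}
5. bushing@(-1, 2) [-x clear] — {base_plate, bracket, bushing, gear, shaft}
6. spacer@(-1, 3) [+y clear] — {base_plate, bracket, bushing, gear, shaft, spacer}
7. pin@(-2, 0) [-y clear] — {base_plate, bracket, bushing, gear, pin, shaft, spacer}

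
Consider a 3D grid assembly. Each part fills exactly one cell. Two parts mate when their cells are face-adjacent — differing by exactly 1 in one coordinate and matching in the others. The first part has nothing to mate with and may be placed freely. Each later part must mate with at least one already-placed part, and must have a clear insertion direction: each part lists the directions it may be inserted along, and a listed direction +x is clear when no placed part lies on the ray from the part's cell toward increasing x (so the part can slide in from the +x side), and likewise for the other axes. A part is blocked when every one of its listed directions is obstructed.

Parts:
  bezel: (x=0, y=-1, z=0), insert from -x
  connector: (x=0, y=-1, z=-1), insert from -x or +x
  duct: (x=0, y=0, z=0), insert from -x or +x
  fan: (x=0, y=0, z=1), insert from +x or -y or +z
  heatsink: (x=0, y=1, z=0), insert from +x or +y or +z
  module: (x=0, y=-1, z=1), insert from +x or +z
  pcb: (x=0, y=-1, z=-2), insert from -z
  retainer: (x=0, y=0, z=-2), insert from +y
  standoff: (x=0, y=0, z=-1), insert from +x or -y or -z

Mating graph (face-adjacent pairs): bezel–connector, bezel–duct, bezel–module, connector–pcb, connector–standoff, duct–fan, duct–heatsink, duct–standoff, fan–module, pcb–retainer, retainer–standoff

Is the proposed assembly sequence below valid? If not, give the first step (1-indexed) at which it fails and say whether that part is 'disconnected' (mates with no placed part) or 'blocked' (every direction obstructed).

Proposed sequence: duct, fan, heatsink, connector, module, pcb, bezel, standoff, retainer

1. duct@(0, 0, 0) [-x clear] — {duct}
2. fan@(0, 0, 1) [+x clear] — {duct, fan}
3. heatsink@(0, 1, 0) [+x clear] — {duct, fan, heatsink}
4. connector@(0, -1, -1) — no placed neighbour ⇒ disconnected

Invalid at step 4 (disconnected)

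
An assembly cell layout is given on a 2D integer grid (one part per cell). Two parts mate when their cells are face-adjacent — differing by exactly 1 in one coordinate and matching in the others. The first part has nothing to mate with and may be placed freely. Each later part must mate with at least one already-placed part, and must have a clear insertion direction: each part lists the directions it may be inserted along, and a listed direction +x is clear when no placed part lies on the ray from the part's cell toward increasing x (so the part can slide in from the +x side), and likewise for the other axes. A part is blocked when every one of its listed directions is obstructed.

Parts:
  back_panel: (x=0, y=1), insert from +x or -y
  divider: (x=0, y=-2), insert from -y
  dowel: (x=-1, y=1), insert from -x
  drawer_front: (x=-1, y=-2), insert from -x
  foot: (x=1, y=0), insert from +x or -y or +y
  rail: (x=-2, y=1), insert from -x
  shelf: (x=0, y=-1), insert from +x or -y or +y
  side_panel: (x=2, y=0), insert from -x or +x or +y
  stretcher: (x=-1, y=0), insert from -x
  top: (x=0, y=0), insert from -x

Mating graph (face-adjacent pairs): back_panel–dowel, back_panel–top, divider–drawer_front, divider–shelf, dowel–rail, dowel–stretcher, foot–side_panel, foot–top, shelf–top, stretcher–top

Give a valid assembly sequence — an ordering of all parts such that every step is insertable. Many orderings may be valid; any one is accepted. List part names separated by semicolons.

1. divider@(0, -2) [-y clear] — {divider}
2. shelf@(0, -1) [+x clear] — {divider, shelf}
3. top@(0, 0) [-x clear] — {divider, shelf, top}
4. back_panel@(0, 1) [+x clear] — {back_panel, divider, shelf, top}
5. stretcher@(-1, 0) [-x clear] — {back_panel, divider, shelf, stretcher, top}
6. foot@(1, 0) [+x clear] — {back_panel, divider, foot, shelf, stretcher, top}
7. side_panel@(2, 0) [+x clear] — {back_panel, divider, foot, shelf, side_panel, stretcher, top}
8. dowel@(-1, 1) [-x clear] — {back_panel, divider, dowel, foot, shelf, side_panel, stretcher, top}
9. rail@(-2, 1) [-x clear] — {back_panel, divider, dowel, foot, rail, shelf, side_panel, stretcher, top}
10. drawer_front@(-1, -2) [-x clear] — {back_panel, divider, dowel, drawer_front, foot, rail, shelf, side_panel, stretcher, top}

divider; shelf; top; back_panel; stretcher; foot; side_panel; dowel; rail; drawer_front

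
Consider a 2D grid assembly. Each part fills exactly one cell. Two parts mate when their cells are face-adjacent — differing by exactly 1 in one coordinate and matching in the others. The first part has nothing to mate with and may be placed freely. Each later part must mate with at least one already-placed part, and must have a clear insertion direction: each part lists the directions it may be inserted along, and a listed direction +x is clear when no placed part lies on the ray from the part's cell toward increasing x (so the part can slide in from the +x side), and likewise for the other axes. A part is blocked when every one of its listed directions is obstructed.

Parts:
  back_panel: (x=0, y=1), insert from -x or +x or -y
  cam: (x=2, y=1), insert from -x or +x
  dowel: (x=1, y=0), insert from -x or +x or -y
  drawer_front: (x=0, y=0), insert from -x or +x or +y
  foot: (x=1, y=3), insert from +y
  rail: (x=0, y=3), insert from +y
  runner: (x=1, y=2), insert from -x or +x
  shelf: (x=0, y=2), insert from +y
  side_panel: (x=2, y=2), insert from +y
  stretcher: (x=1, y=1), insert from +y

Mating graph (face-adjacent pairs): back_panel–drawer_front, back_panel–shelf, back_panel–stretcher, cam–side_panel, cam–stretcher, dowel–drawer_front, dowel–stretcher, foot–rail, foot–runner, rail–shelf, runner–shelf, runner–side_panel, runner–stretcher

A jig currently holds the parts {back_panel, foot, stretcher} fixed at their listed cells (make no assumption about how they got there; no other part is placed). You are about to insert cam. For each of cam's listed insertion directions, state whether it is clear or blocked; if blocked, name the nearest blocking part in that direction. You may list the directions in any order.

-x: nearest on ray is stretcher@(1, 1) ⇒ blocked
+x: ray from cam(2, 1) has no placed part ⇒ clear

+x: clear; -x: blocked by stretcher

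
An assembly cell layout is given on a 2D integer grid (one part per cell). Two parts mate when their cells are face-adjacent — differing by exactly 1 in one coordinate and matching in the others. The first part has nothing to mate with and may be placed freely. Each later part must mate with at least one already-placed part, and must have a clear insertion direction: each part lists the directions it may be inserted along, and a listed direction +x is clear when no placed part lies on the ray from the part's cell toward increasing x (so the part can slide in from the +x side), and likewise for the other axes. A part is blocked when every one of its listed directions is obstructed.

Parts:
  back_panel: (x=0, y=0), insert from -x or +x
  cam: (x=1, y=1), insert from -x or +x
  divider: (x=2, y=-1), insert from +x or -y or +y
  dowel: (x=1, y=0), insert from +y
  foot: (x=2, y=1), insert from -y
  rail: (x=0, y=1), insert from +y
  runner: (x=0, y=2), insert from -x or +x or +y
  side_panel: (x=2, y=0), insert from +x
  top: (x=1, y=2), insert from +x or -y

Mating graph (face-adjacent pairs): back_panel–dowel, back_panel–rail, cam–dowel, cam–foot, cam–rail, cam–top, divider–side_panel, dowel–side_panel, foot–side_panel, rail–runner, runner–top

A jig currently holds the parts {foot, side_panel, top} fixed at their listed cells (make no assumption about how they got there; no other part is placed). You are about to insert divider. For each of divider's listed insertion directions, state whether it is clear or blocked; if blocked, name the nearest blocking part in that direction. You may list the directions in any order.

+x: ray from divider(2, -1) has no placed part ⇒ clear
-y: ray from divider(2, -1) has no placed part ⇒ clear
+y: nearest on ray is side_panel@(2, 0) ⇒ blocked

+x: clear; +y: blocked by side_panel; -y: clear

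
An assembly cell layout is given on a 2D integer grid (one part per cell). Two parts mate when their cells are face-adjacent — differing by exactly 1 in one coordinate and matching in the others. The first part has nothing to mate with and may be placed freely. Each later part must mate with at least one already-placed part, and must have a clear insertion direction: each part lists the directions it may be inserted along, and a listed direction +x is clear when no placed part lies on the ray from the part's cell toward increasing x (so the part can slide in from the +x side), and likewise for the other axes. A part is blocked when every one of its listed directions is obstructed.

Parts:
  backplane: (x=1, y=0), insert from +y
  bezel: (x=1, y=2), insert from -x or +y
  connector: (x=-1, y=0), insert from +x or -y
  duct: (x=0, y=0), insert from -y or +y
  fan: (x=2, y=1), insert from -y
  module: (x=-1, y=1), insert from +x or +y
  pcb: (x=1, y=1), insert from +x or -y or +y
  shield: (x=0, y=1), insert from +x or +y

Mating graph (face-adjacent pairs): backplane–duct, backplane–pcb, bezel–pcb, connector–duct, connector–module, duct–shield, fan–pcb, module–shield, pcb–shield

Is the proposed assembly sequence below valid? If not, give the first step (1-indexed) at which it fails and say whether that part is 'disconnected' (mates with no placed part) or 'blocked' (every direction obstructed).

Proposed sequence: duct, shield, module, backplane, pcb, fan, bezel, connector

1. duct@(0, 0) [-y clear] — {duct}
2. shield@(0, 1) [+x clear] — {duct, shield}
3. module@(-1, 1) [+y clear] — {duct, module, shield}
4. backplane@(1, 0) [+y clear] — {backplane, duct, module, shield}
5. pcb@(1, 1) [+x clear] — {backplane, duct, module, pcb, shield}
6. fan@(2, 1) [-y clear] — {backplane, duct, fan, module, pcb, shield}
7. bezel@(1, 2) [-x clear] — {backplane, bezel, duct, fan, module, pcb, shield}
8. connector@(-1, 0) [-y clear] — {backplane, bezel, connector, duct, fan, module, pcb, shield}

Valid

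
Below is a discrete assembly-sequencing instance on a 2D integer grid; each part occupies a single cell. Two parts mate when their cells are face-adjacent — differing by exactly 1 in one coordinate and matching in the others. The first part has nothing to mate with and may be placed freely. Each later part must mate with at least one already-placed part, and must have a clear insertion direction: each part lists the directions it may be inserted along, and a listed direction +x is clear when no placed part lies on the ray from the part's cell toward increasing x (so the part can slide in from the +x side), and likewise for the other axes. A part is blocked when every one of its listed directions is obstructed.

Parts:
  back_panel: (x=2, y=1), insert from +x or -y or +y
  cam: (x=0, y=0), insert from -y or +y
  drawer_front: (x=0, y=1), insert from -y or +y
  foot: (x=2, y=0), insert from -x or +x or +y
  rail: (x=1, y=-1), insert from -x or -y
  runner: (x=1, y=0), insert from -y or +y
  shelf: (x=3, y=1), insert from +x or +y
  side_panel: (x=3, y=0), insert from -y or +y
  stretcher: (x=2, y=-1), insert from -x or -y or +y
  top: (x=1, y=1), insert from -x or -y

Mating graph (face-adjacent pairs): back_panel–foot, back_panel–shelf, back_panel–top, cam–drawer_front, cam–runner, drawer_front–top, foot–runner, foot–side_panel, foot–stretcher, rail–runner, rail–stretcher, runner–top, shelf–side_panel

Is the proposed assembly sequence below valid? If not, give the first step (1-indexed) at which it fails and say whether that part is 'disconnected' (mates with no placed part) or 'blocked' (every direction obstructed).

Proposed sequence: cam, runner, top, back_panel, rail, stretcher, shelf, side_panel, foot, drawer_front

1. cam@(0, 0) [-y clear] — {cam}
2. runner@(1, 0) [-y clear] — {cam, runner}
3. top@(1, 1) [-x clear] — {cam, runner, top}
4. back_panel@(2, 1) [+x clear] — {back_panel, cam, runner, top}
5. rail@(1, -1) [-x clear] — {back_panel, cam, rail, runner, top}
6. stretcher@(2, -1) [-y clear] — {back_panel, cam, rail, runner, stretcher, top}
7. shelf@(3, 1) [+x clear] — {back_panel, cam, rail, runner, shelf, stretcher, top}
8. side_panel@(3, 0) [-y clear] — {back_panel, cam, rail, runner, shelf, side_panel, stretcher, top}
9. foot@(2, 0) — -x/+x/+y all obstructed ⇒ blocked

Invalid at step 9 (blocked)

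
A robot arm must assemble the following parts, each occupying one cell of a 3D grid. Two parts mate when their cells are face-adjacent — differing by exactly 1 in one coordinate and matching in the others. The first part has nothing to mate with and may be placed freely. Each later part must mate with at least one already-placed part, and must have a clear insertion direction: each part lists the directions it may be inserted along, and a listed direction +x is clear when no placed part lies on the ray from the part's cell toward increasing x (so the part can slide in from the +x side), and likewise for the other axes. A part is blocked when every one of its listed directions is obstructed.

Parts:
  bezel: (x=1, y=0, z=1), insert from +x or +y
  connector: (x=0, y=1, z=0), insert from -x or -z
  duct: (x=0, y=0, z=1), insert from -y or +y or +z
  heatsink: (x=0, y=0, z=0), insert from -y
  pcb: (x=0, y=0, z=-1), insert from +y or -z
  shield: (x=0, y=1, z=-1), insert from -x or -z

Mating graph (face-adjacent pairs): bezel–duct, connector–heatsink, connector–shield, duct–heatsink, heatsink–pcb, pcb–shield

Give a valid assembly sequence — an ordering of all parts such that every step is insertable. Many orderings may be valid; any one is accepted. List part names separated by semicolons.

connector; shield; heatsink; duct; bezel; pcb

1. connector@(0, 1, 0) [-x clear] — {connector}
2. shield@(0, 1, -1) [-x clear] — {connector, shield}
3. heatsink@(0, 0, 0) [-y clear] — {connector, heatsink, shield}
4. duct@(0, 0, 1) [-y clear] — {connector, duct, heatsink, shield}
5. bezel@(1, 0, 1) [+x clear] — {bezel, connector, duct, heatsink, shield}
6. pcb@(0, 0, -1) [-z clear] — {bezel, connector, duct, heatsink, pcb, shield}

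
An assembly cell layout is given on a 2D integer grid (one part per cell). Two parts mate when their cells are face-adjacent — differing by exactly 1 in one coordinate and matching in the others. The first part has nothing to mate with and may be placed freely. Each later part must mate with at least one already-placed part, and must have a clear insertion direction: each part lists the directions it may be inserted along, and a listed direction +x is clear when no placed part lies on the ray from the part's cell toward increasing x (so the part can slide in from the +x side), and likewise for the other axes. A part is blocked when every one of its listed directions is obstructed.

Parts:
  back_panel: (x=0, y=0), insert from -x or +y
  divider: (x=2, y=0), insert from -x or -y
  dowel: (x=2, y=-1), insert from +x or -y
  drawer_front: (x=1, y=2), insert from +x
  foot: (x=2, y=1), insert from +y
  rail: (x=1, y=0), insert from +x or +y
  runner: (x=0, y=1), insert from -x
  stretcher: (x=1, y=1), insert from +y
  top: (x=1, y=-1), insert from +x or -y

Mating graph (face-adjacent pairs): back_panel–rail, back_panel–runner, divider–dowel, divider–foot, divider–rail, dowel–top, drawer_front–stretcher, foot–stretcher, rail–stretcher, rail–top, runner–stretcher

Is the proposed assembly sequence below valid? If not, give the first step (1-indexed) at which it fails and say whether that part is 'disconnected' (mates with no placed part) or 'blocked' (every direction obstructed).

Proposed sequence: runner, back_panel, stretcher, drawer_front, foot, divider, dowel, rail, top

Invalid at step 8 (blocked)

1. runner@(0, 1) [-x clear] — {runner}
2. back_panel@(0, 0) [-x clear] — {back_panel, runner}
3. stretcher@(1, 1) [+y clear] — {back_panel, runner, stretcher}
4. drawer_front@(1, 2) [+x clear] — {back_panel, drawer_front, runner, stretcher}
5. foot@(2, 1) [+y clear] — {back_panel, drawer_front, foot, runner, stretcher}
6. divider@(2, 0) [-y clear] — {back_panel, divider, drawer_front, foot, runner, stretcher}
7. dowel@(2, -1) [+x clear] — {back_panel, divider, dowel, drawer_front, foot, runner, stretcher}
8. rail@(1, 0) — +x/+y all obstructed ⇒ blocked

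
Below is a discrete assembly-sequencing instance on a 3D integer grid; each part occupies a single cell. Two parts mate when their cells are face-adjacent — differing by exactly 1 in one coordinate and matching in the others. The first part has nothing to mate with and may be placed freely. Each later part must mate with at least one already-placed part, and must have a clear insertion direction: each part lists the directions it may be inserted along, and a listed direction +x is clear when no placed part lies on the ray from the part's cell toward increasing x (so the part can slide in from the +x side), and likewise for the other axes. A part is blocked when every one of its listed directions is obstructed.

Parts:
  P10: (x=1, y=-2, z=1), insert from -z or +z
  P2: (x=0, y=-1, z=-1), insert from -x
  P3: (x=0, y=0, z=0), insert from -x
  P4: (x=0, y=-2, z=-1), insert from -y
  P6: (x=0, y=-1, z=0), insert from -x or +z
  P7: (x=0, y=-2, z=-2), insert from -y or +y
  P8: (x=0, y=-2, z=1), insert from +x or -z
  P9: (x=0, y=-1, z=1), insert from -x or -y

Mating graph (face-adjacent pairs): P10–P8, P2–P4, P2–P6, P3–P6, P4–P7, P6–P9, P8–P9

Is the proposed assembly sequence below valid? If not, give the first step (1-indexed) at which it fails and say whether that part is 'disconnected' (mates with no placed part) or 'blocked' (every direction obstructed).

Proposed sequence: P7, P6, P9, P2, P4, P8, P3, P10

Invalid at step 2 (disconnected)

1. P7@(0, -2, -2) [-y clear] — {P7}
2. P6@(0, -1, 0) — no placed neighbour ⇒ disconnected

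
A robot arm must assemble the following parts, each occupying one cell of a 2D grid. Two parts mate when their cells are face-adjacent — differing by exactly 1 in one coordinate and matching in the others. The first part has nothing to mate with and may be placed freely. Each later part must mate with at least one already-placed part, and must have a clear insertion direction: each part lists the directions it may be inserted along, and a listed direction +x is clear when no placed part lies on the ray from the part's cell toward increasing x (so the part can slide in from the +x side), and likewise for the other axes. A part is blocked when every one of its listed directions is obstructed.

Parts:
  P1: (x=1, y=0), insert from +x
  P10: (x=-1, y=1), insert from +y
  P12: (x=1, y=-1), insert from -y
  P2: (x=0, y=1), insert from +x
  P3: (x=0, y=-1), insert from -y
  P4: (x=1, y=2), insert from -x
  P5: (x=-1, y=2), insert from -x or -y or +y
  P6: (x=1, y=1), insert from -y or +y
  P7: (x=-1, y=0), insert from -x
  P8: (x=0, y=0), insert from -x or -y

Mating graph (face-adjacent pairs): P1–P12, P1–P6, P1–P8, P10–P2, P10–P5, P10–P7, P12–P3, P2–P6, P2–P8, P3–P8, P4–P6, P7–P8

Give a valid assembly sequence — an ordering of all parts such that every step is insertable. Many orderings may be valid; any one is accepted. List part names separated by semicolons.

1. P10@(-1, 1) [+y clear] — {P10}
2. P2@(0, 1) [+x clear] — {P10, P2}
3. P6@(1, 1) [-y clear] — {P10, P2, P6}
4. P4@(1, 2) [-x clear] — {P10, P2, P4, P6}
5. P7@(-1, 0) [-x clear] — {P10, P2, P4, P6, P7}
6. P8@(0, 0) [-y clear] — {P10, P2, P4, P6, P7, P8}
7. P3@(0, -1) [-y clear] — {P10, P2, P3, P4, P6, P7, P8}
8. P12@(1, -1) [-y clear] — {P10, P12, P2, P3, P4, P6, P7, P8}
9. P5@(-1, 2) [-x clear] — {P10, P12, P2, P3, P4, P5, P6, P7, P8}
10. P1@(1, 0) [+x clear] — {P1, P10, P12, P2, P3, P4, P5, P6, P7, P8}

P10; P2; P6; P4; P7; P8; P3; P12; P5; P1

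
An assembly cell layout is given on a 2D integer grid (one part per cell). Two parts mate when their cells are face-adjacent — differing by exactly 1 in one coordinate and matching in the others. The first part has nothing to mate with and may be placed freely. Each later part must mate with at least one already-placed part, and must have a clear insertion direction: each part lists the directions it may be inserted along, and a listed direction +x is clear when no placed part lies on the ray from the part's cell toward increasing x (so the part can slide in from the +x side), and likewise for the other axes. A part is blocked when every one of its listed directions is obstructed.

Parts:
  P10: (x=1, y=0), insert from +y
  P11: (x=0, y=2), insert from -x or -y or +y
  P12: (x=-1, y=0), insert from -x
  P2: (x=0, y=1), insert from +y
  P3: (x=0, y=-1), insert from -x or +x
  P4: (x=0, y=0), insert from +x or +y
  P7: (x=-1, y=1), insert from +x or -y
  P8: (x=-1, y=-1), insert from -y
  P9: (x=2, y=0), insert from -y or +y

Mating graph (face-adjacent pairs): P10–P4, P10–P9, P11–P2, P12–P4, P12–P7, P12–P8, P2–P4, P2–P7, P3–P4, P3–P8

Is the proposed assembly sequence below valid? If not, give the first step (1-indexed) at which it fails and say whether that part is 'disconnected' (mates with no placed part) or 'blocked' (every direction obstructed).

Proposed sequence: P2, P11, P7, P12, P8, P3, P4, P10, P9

1. P2@(0, 1) [+y clear] — {P2}
2. P11@(0, 2) [-x clear] — {P11, P2}
3. P7@(-1, 1) [-y clear] — {P11, P2, P7}
4. P12@(-1, 0) [-x clear] — {P11, P12, P2, P7}
5. P8@(-1, -1) [-y clear] — {P11, P12, P2, P7, P8}
6. P3@(0, -1) [+x clear] — {P11, P12, P2, P3, P7, P8}
7. P4@(0, 0) [+x clear] — {P11, P12, P2, P3, P4, P7, P8}
8. P10@(1, 0) [+y clear] — {P10, P11, P12, P2, P3, P4, P7, P8}
9. P9@(2, 0) [-y clear] — {P10, P11, P12, P2, P3, P4, P7, P8, P9}

Valid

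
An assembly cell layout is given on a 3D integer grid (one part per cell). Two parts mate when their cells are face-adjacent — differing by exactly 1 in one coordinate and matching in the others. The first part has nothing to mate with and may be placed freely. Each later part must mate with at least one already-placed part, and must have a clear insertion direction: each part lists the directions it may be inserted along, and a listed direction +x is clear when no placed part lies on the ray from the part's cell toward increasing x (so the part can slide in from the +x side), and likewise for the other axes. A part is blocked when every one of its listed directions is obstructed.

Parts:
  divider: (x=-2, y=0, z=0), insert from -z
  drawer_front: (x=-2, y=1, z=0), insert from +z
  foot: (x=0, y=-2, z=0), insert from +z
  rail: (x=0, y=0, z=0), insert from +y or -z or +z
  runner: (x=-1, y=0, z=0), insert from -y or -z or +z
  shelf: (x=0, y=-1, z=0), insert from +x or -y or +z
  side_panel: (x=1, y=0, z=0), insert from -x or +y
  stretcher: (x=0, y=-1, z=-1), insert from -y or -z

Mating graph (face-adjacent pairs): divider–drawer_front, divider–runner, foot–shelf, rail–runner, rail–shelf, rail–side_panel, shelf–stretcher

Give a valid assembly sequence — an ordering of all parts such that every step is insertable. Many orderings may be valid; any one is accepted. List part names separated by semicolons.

1. shelf@(0, -1, 0) [+x clear] — {shelf}
2. foot@(0, -2, 0) [+z clear] — {foot, shelf}
3. stretcher@(0, -1, -1) [-y clear] — {foot, shelf, stretcher}
4. rail@(0, 0, 0) [+y clear] — {foot, rail, shelf, stretcher}
5. runner@(-1, 0, 0) [-y clear] — {foot, rail, runner, shelf, stretcher}
6. divider@(-2, 0, 0) [-z clear] — {divider, foot, rail, runner, shelf, stretcher}
7. side_panel@(1, 0, 0) [+y clear] — {divider, foot, rail, runner, shelf, side_panel, stretcher}
8. drawer_front@(-2, 1, 0) [+z clear] — {divider, drawer_front, foot, rail, runner, shelf, side_panel, stretcher}

shelf; foot; stretcher; rail; runner; divider; side_panel; drawer_front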